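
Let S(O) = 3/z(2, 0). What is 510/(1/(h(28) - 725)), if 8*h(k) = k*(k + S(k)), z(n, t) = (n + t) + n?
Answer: -1273725/4 ≈ -3.1843e+5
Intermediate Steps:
z(n, t) = t + 2*n
S(O) = 3/4 (S(O) = 3/(0 + 2*2) = 3/(0 + 4) = 3/4)
h(k) = k*(3/4 + k)/8 (h(k) = (k*(k + 3/4))/8 = (k*(3/4 + k))/8 = k*(3/4 + k)/8)
510/(1/(h(28) - 725)) = 510/(1/((1/32)*28*(3 + 4*28) - 725)) = 510/(1/((1/32)*28*(3 + 112) - 725)) = 510/(1/((1/32)*28*115 - 725)) = 510/(1/(805/8 - 725)) = 510/(1/(-4995/8)) = 510/(-8/4995) = 510*(-4995/8) = -1273725/4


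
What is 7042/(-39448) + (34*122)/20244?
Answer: 2634007/99823164 ≈ 0.026387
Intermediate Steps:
7042/(-39448) + (34*122)/20244 = 7042*(-1/39448) + 4148*(1/20244) = -3521/19724 + 1037/5061 = 2634007/99823164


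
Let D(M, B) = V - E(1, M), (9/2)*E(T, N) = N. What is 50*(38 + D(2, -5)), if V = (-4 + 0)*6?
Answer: 6100/9 ≈ 677.78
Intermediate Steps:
E(T, N) = 2*N/9
V = -24 (V = -4*6 = -24)
D(M, B) = -24 - 2*M/9
50*(38 + D(2, -5)) = 50*(38 + (-24 - 2/9*2)) = 50*(38 + (-24 - 4/9)) = 50*(38 - 220/9) = 50*(122/9) = 6100/9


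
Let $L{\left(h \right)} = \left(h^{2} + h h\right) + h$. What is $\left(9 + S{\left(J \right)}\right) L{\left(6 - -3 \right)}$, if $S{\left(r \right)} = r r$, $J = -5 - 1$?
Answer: $7695$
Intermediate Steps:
$J = -6$ ($J = -5 - 1 = -6$)
$S{\left(r \right)} = r^{2}$
$L{\left(h \right)} = h + 2 h^{2}$ ($L{\left(h \right)} = \left(h^{2} + h^{2}\right) + h = 2 h^{2} + h = h + 2 h^{2}$)
$\left(9 + S{\left(J \right)}\right) L{\left(6 - -3 \right)} = \left(9 + \left(-6\right)^{2}\right) \left(6 - -3\right) \left(1 + 2 \left(6 - -3\right)\right) = \left(9 + 36\right) \left(6 + 3\right) \left(1 + 2 \left(6 + 3\right)\right) = 45 \cdot 9 \left(1 + 2 \cdot 9\right) = 45 \cdot 9 \left(1 + 18\right) = 45 \cdot 9 \cdot 19 = 45 \cdot 171 = 7695$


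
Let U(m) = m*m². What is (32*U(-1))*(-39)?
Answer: 1248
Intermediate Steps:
U(m) = m³
(32*U(-1))*(-39) = (32*(-1)³)*(-39) = (32*(-1))*(-39) = -32*(-39) = 1248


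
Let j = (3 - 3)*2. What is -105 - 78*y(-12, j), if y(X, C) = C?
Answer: -105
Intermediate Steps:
j = 0 (j = 0*2 = 0)
-105 - 78*y(-12, j) = -105 - 78*0 = -105 + 0 = -105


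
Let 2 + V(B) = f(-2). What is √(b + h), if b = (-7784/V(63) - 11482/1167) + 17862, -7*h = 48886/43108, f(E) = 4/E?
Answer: √613782990931421499006/176074626 ≈ 140.71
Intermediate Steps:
V(B) = -4 (V(B) = -2 + 4/(-2) = -2 + 4*(-½) = -2 - 2 = -4)
h = -24443/150878 (h = -48886/(7*43108) = -⅐*24443/21554 = -24443/150878 ≈ -0.16200)
b = 23104454/1167 (b = (-7784/(-4) - 11482/1167) + 17862 = (-7784*(-¼) - 11482*1/1167) + 17862 = (1946 - 11482/1167) + 17862 = 2259500/1167 + 17862 = 23104454/1167 ≈ 19798.)
√(b + h) = √(23104454/1167 - 24443/150878) = √(3485925285631/176074626) = √613782990931421499006/176074626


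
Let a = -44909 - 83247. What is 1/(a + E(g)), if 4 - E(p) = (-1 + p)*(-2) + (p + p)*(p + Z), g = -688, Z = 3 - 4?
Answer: -1/1077594 ≈ -9.2799e-7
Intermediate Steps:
Z = -1
a = -128156
E(p) = 2 + 2*p - 2*p*(-1 + p) (E(p) = 4 - ((-1 + p)*(-2) + (p + p)*(p - 1)) = 4 - ((2 - 2*p) + (2*p)*(-1 + p)) = 4 - ((2 - 2*p) + 2*p*(-1 + p)) = 4 - (2 - 2*p + 2*p*(-1 + p)) = 4 + (-2 + 2*p - 2*p*(-1 + p)) = 2 + 2*p - 2*p*(-1 + p))
1/(a + E(g)) = 1/(-128156 + (2 - 2*(-688)² + 4*(-688))) = 1/(-128156 + (2 - 2*473344 - 2752)) = 1/(-128156 + (2 - 946688 - 2752)) = 1/(-128156 - 949438) = 1/(-1077594) = -1/1077594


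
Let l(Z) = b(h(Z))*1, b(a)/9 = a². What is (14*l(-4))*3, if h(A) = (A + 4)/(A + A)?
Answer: 0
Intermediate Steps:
h(A) = (4 + A)/(2*A) (h(A) = (4 + A)/((2*A)) = (4 + A)*(1/(2*A)) = (4 + A)/(2*A))
b(a) = 9*a²
l(Z) = 9*(4 + Z)²/(4*Z²) (l(Z) = (9*((4 + Z)/(2*Z))²)*1 = (9*((4 + Z)²/(4*Z²)))*1 = (9*(4 + Z)²/(4*Z²))*1 = 9*(4 + Z)²/(4*Z²))
(14*l(-4))*3 = (14*((9/4)*(4 - 4)²/(-4)²))*3 = (14*((9/4)*(1/16)*0²))*3 = (14*((9/4)*(1/16)*0))*3 = (14*0)*3 = 0*3 = 0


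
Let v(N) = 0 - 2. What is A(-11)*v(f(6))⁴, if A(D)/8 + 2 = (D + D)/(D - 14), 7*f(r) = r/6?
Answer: -3584/25 ≈ -143.36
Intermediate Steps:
f(r) = r/42 (f(r) = (r/6)/7 = r/42)
A(D) = -16 + 16*D/(-14 + D) (A(D) = -16 + 8*((D + D)/(D - 14)) = -16 + 8*((2*D)/(-14 + D)) = -16 + 8*(2*D/(-14 + D)) = -16 + 16*D/(-14 + D))
v(N) = -2
A(-11)*v(f(6))⁴ = (224/(-14 - 11))*(-2)⁴ = (224/(-25))*16 = (224*(-1/25))*16 = -224/25*16 = -3584/25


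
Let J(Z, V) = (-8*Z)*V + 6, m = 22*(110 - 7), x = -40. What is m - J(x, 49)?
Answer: -13420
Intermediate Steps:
m = 2266 (m = 22*103 = 2266)
J(Z, V) = 6 - 8*V*Z (J(Z, V) = -8*V*Z + 6 = 6 - 8*V*Z)
m - J(x, 49) = 2266 - (6 - 8*49*(-40)) = 2266 - (6 + 15680) = 2266 - 1*15686 = 2266 - 15686 = -13420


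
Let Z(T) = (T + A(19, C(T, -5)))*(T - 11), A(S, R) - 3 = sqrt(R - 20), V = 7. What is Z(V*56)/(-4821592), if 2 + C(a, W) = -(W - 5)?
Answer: -150495/4821592 - 381*I*sqrt(3)/2410796 ≈ -0.031213 - 0.00027373*I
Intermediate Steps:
C(a, W) = 3 - W (C(a, W) = -2 - (W - 5) = -2 - (-5 + W) = -2 + (5 - W) = 3 - W)
A(S, R) = 3 + sqrt(-20 + R) (A(S, R) = 3 + sqrt(R - 20) = 3 + sqrt(-20 + R))
Z(T) = (-11 + T)*(3 + T + 2*I*sqrt(3)) (Z(T) = (T + (3 + sqrt(-20 + (3 - 1*(-5)))))*(T - 11) = (T + (3 + sqrt(-20 + (3 + 5))))*(-11 + T) = (T + (3 + sqrt(-20 + 8)))*(-11 + T) = (T + (3 + sqrt(-12)))*(-11 + T) = (T + (3 + 2*I*sqrt(3)))*(-11 + T) = (3 + T + 2*I*sqrt(3))*(-11 + T) = (-11 + T)*(3 + T + 2*I*sqrt(3)))
Z(V*56)/(-4821592) = (-33 + (7*56)**2 - 56*56 - 22*I*sqrt(3) + 2*I*(7*56)*sqrt(3))/(-4821592) = (-33 + 392**2 - 8*392 - 22*I*sqrt(3) + 2*I*392*sqrt(3))*(-1/4821592) = (-33 + 153664 - 3136 - 22*I*sqrt(3) + 784*I*sqrt(3))*(-1/4821592) = (150495 + 762*I*sqrt(3))*(-1/4821592) = -150495/4821592 - 381*I*sqrt(3)/2410796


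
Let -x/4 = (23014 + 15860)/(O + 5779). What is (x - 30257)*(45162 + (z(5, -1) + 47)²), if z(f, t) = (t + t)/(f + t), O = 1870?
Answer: -43839536233833/30596 ≈ -1.4329e+9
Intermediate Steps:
z(f, t) = 2*t/(f + t) (z(f, t) = (2*t)/(f + t) = 2*t/(f + t))
x = -155496/7649 (x = -4*(23014 + 15860)/(1870 + 5779) = -155496/7649 ≈ -20.329)
(x - 30257)*(45162 + (z(5, -1) + 47)²) = (-155496/7649 - 30257)*(45162 + (2*(-1)/(5 - 1) + 47)²) = -231591289*(45162 + (2*(-1)/4 + 47)²)/7649 = -231591289*(45162 + (2*(-1)*(¼) + 47)²)/7649 = -231591289*(45162 + (-½ + 47)²)/7649 = -231591289*(45162 + (93/2)²)/7649 = -231591289*(45162 + 8649/4)/7649 = -231591289/7649*189297/4 = -43839536233833/30596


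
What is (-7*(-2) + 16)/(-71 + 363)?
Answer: 15/146 ≈ 0.10274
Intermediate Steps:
(-7*(-2) + 16)/(-71 + 363) = (14 + 16)/292 = 30*(1/292) = 15/146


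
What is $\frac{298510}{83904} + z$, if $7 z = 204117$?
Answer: $\frac{8564161169}{293664} \approx 29163.0$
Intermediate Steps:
$z = \frac{204117}{7}$ ($z = \frac{1}{7} \cdot 204117 = \frac{204117}{7} \approx 29160.0$)
$\frac{298510}{83904} + z = \frac{298510}{83904} + \frac{204117}{7} = 298510 \cdot \frac{1}{83904} + \frac{204117}{7} = \frac{149255}{41952} + \frac{204117}{7} = \frac{8564161169}{293664}$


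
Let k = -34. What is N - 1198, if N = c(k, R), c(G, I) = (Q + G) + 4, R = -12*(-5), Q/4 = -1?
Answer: -1232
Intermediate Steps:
Q = -4 (Q = 4*(-1) = -4)
R = 60
c(G, I) = G (c(G, I) = (-4 + G) + 4 = G)
N = -34
N - 1198 = -34 - 1198 = -1232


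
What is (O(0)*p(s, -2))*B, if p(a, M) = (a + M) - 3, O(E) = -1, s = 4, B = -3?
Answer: -3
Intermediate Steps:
p(a, M) = -3 + M + a (p(a, M) = (M + a) - 3 = -3 + M + a)
(O(0)*p(s, -2))*B = -(-3 - 2 + 4)*(-3) = -1*(-1)*(-3) = 1*(-3) = -3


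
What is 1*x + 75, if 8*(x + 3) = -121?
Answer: 455/8 ≈ 56.875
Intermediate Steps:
x = -145/8 (x = -3 + (⅛)*(-121) = -3 - 121/8 = -145/8 ≈ -18.125)
1*x + 75 = 1*(-145/8) + 75 = -145/8 + 75 = 455/8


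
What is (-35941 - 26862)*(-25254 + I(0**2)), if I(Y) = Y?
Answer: 1586026962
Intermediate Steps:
(-35941 - 26862)*(-25254 + I(0**2)) = (-35941 - 26862)*(-25254 + 0**2) = -62803*(-25254 + 0) = -62803*(-25254) = 1586026962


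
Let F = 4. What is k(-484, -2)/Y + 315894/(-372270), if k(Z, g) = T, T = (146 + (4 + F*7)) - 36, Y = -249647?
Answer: -13152475293/15489348115 ≈ -0.84913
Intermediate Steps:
T = 142 (T = (146 + (4 + 4*7)) - 36 = (146 + (4 + 28)) - 36 = (146 + 32) - 36 = 178 - 36 = 142)
k(Z, g) = 142
k(-484, -2)/Y + 315894/(-372270) = 142/(-249647) + 315894/(-372270) = 142*(-1/249647) + 315894*(-1/372270) = -142/249647 - 52649/62045 = -13152475293/15489348115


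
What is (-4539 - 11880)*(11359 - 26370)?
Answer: 246465609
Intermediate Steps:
(-4539 - 11880)*(11359 - 26370) = -16419*(-15011) = 246465609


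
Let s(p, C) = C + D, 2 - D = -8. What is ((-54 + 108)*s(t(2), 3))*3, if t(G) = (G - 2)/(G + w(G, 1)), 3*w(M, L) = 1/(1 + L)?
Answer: 2106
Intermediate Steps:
D = 10 (D = 2 - 1*(-8) = 2 + 8 = 10)
w(M, L) = 1/(3*(1 + L))
t(G) = (-2 + G)/(⅙ + G) (t(G) = (G - 2)/(G + 1/(3*(1 + 1))) = (-2 + G)/(G + (⅓)/2) = (-2 + G)/(G + (⅓)*(½)) = (-2 + G)/(G + ⅙) = (-2 + G)/(⅙ + G))
s(p, C) = 10 + C (s(p, C) = C + 10 = 10 + C)
((-54 + 108)*s(t(2), 3))*3 = ((-54 + 108)*(10 + 3))*3 = (54*13)*3 = 702*3 = 2106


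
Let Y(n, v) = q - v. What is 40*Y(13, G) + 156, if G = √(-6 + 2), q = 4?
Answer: 316 - 80*I ≈ 316.0 - 80.0*I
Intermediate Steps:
G = 2*I (G = √(-4) = 2*I ≈ 2.0*I)
Y(n, v) = 4 - v
40*Y(13, G) + 156 = 40*(4 - 2*I) + 156 = (160 - 80*I) + 156 = 316 - 80*I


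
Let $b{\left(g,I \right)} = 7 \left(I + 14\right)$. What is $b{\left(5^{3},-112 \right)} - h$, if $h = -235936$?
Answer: $235250$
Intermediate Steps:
$b{\left(g,I \right)} = 98 + 7 I$ ($b{\left(g,I \right)} = 7 \left(14 + I\right) = 98 + 7 I$)
$b{\left(5^{3},-112 \right)} - h = \left(98 + 7 \left(-112\right)\right) - -235936 = \left(98 - 784\right) + 235936 = -686 + 235936 = 235250$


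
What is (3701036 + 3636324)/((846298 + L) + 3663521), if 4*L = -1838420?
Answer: 3668680/2025107 ≈ 1.8116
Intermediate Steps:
L = -459605 (L = (¼)*(-1838420) = -459605)
(3701036 + 3636324)/((846298 + L) + 3663521) = (3701036 + 3636324)/((846298 - 459605) + 3663521) = 7337360/(386693 + 3663521) = 7337360/4050214 = 7337360*(1/4050214) = 3668680/2025107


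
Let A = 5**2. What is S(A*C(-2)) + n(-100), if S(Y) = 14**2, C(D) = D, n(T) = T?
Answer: 96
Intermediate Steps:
A = 25
S(Y) = 196
S(A*C(-2)) + n(-100) = 196 - 100 = 96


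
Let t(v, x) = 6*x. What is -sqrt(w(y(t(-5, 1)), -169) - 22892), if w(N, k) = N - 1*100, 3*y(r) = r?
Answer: -11*I*sqrt(190) ≈ -151.62*I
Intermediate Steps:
y(r) = r/3
w(N, k) = -100 + N (w(N, k) = N - 100 = -100 + N)
-sqrt(w(y(t(-5, 1)), -169) - 22892) = -sqrt((-100 + (6*1)/3) - 22892) = -sqrt((-100 + (1/3)*6) - 22892) = -sqrt((-100 + 2) - 22892) = -sqrt(-98 - 22892) = -sqrt(-22990) = -11*I*sqrt(190)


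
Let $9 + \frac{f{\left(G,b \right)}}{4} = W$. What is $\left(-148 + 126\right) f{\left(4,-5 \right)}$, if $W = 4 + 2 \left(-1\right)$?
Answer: $616$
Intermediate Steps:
$W = 2$ ($W = 4 - 2 = 2$)
$f{\left(G,b \right)} = -28$ ($f{\left(G,b \right)} = -36 + 4 \cdot 2 = -36 + 8 = -28$)
$\left(-148 + 126\right) f{\left(4,-5 \right)} = \left(-148 + 126\right) \left(-28\right) = \left(-22\right) \left(-28\right) = 616$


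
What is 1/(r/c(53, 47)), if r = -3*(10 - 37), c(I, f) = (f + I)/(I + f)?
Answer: 1/81 ≈ 0.012346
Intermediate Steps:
c(I, f) = 1 (c(I, f) = (I + f)/(I + f) = 1)
r = 81 (r = -3*(-27) = 81)
1/(r/c(53, 47)) = 1/(81/1) = 1/(81*1) = 1/81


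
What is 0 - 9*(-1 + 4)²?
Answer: -81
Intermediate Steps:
0 - 9*(-1 + 4)² = 0 - 9*3² = 0 - 9*9 = 0 - 81 = -81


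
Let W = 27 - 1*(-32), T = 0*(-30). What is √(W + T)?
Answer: √59 ≈ 7.6811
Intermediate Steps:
T = 0
W = 59 (W = 27 + 32 = 59)
√(W + T) = √(59 + 0) = √59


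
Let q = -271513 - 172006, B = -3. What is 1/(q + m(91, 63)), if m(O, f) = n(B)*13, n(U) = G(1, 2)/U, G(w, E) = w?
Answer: -3/1330570 ≈ -2.2547e-6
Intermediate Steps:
n(U) = 1/U
m(O, f) = -13/3 (m(O, f) = 13/(-3) = -⅓*13 = -13/3)
q = -443519
1/(q + m(91, 63)) = 1/(-443519 - 13/3) = 1/(-1330570/3) = -3/1330570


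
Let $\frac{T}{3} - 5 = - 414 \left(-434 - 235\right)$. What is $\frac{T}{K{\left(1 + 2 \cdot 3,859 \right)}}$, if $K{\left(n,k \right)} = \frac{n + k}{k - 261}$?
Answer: $\frac{248442987}{433} \approx 5.7377 \cdot 10^{5}$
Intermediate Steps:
$T = 830913$ ($T = 15 + 3 \left(- 414 \left(-434 - 235\right)\right) = 15 + 3 \left(\left(-414\right) \left(-669\right)\right) = 15 + 3 \cdot 276966 = 15 + 830898 = 830913$)
$K{\left(n,k \right)} = \frac{k + n}{-261 + k}$
$\frac{T}{K{\left(1 + 2 \cdot 3,859 \right)}} = \frac{830913}{\frac{1}{-261 + 859} \left(859 + \left(1 + 2 \cdot 3\right)\right)} = \frac{830913}{\frac{1}{598} \left(859 + \left(1 + 6\right)\right)} = \frac{830913}{\frac{1}{598} \left(859 + 7\right)} = \frac{830913}{\frac{1}{598} \cdot 866} = \frac{830913}{\frac{433}{299}} = 830913 \cdot \frac{299}{433} = \frac{248442987}{433}$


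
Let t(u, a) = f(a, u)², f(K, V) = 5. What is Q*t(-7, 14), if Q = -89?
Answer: -2225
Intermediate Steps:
t(u, a) = 25 (t(u, a) = 5² = 25)
Q*t(-7, 14) = -89*25 = -2225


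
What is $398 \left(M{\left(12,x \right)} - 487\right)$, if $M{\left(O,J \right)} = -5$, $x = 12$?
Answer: $-195816$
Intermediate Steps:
$398 \left(M{\left(12,x \right)} - 487\right) = 398 \left(-5 - 487\right) = 398 \left(-492\right) = -195816$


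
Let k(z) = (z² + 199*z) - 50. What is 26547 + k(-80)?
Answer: 16977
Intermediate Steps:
k(z) = -50 + z² + 199*z
26547 + k(-80) = 26547 + (-50 + (-80)² + 199*(-80)) = 26547 + (-50 + 6400 - 15920) = 26547 - 9570 = 16977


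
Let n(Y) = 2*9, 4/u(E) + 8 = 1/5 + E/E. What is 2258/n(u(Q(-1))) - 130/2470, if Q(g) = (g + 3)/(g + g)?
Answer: 21442/171 ≈ 125.39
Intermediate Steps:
Q(g) = (3 + g)/(2*g) (Q(g) = (3 + g)/((2*g)) = (3 + g)*(1/(2*g)) = (3 + g)/(2*g))
u(E) = -10/17 (u(E) = 4/(-8 + (1/5 + E/E)) = 4/(-8 + (1*(⅕) + 1)) = 4/(-8 + (⅕ + 1)) = 4/(-8 + 6/5) = 4/(-34/5) = 4*(-5/34) = -10/17)
n(Y) = 18
2258/n(u(Q(-1))) - 130/2470 = 2258/18 - 130/2470 = 2258*(1/18) - 130*1/2470 = 1129/9 - 1/19 = 21442/171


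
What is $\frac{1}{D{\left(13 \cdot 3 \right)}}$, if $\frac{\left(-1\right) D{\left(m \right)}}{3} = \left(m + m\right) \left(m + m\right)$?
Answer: $- \frac{1}{18252} \approx -5.4789 \cdot 10^{-5}$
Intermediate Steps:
$D{\left(m \right)} = - 12 m^{2}$ ($D{\left(m \right)} = - 3 \left(m + m\right) \left(m + m\right) = - 3 \cdot 2 m 2 m = - 3 \cdot 4 m^{2} = - 12 m^{2}$)
$\frac{1}{D{\left(13 \cdot 3 \right)}} = \frac{1}{\left(-12\right) \left(13 \cdot 3\right)^{2}} = \frac{1}{\left(-12\right) 39^{2}} = \frac{1}{\left(-12\right) 1521} = \frac{1}{-18252} = - \frac{1}{18252}$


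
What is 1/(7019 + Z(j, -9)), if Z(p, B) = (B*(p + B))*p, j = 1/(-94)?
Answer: 8836/62012261 ≈ 0.00014249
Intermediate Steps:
j = -1/94 ≈ -0.010638
Z(p, B) = B*p*(B + p) (Z(p, B) = (B*(B + p))*p = B*p*(B + p))
1/(7019 + Z(j, -9)) = 1/(7019 - 9*(-1/94)*(-9 - 1/94)) = 1/(7019 - 9*(-1/94)*(-847/94)) = 1/(7019 - 7623/8836) = 1/(62012261/8836) = 8836/62012261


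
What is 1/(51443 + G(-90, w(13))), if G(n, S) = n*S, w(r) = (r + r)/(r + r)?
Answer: 1/51353 ≈ 1.9473e-5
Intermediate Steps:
w(r) = 1 (w(r) = (2*r)/((2*r)) = (2*r)*(1/(2*r)) = 1)
G(n, S) = S*n
1/(51443 + G(-90, w(13))) = 1/(51443 + 1*(-90)) = 1/(51443 - 90) = 1/51353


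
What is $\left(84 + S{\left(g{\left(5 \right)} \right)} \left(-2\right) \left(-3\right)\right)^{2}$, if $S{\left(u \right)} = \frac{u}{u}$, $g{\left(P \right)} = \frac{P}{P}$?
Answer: $8100$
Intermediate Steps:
$g{\left(P \right)} = 1$
$S{\left(u \right)} = 1$
$\left(84 + S{\left(g{\left(5 \right)} \right)} \left(-2\right) \left(-3\right)\right)^{2} = \left(84 + 1 \left(-2\right) \left(-3\right)\right)^{2} = \left(84 - -6\right)^{2} = \left(84 + 6\right)^{2} = 90^{2} = 8100$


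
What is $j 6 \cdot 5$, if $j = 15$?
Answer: $450$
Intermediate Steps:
$j 6 \cdot 5 = 15 \cdot 6 \cdot 5 = 90 \cdot 5 = 450$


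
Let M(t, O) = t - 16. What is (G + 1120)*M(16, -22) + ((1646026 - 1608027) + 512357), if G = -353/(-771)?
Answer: 550356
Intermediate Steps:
M(t, O) = -16 + t
G = 353/771 (G = -353*(-1/771) = 353/771 ≈ 0.45785)
(G + 1120)*M(16, -22) + ((1646026 - 1608027) + 512357) = (353/771 + 1120)*(-16 + 16) + ((1646026 - 1608027) + 512357) = (863873/771)*0 + (37999 + 512357) = 0 + 550356 = 550356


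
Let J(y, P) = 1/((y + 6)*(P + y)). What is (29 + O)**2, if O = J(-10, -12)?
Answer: 6517809/7744 ≈ 841.66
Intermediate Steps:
J(y, P) = 1/((6 + y)*(P + y))
O = 1/88 (O = 1/((-10)**2 + 6*(-12) + 6*(-10) - 12*(-10)) = 1/(100 - 72 - 60 + 120) = 1/88 ≈ 0.011364)
(29 + O)**2 = (29 + 1/88)**2 = (2553/88)**2 = 6517809/7744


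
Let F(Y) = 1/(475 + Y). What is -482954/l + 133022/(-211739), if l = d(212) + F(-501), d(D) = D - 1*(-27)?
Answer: -2659591587842/1315534407 ≈ -2021.7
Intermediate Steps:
d(D) = 27 + D (d(D) = D + 27 = 27 + D)
l = 6213/26 (l = (27 + 212) + 1/(475 - 501) = 239 + 1/(-26) = 239 - 1/26 = 6213/26 ≈ 238.96)
-482954/l + 133022/(-211739) = -482954/6213/26 + 133022/(-211739) = -482954*26/6213 + 133022*(-1/211739) = -12556804/6213 - 133022/211739 = -2659591587842/1315534407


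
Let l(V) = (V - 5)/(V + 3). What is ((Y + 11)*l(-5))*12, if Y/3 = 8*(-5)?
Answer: -6540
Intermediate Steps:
Y = -120 (Y = 3*(8*(-5)) = 3*(-40) = -120)
l(V) = (-5 + V)/(3 + V)
((Y + 11)*l(-5))*12 = ((-120 + 11)*((-5 - 5)/(3 - 5)))*12 = -109*(-10)/(-2)*12 = -(-109)*(-10)/2*12 = -109*5*12 = -545*12 = -6540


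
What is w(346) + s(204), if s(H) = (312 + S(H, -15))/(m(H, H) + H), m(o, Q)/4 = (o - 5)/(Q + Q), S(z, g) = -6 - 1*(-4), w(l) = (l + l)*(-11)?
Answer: -159873664/21007 ≈ -7610.5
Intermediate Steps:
w(l) = -22*l (w(l) = (2*l)*(-11) = -22*l)
S(z, g) = -2 (S(z, g) = -6 + 4 = -2)
m(o, Q) = 2*(-5 + o)/Q (m(o, Q) = 4*((o - 5)/(Q + Q)) = 4*((-5 + o)/((2*Q))) = 4*((-5 + o)*(1/(2*Q))) = 4*((-5 + o)/(2*Q)) = 2*(-5 + o)/Q)
s(H) = 310/(H + 2*(-5 + H)/H) (s(H) = (312 - 2)/(2*(-5 + H)/H + H) = 310/(H + 2*(-5 + H)/H))
w(346) + s(204) = -22*346 + 310*204/(-10 + 204² + 2*204) = -7612 + 310*204/(-10 + 41616 + 408) = -7612 + 310*204/42014 = -7612 + 310*204*(1/42014) = -7612 + 31620/21007 = -159873664/21007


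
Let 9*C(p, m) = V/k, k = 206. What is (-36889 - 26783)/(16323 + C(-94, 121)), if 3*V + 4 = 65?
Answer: -354143664/90788587 ≈ -3.9007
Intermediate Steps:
V = 61/3 (V = -4/3 + (⅓)*65 = -4/3 + 65/3 = 61/3 ≈ 20.333)
C(p, m) = 61/5562 (C(p, m) = ((61/3)/206)/9 = ((61/3)*(1/206))/9 = (⅑)*(61/618) = 61/5562)
(-36889 - 26783)/(16323 + C(-94, 121)) = (-36889 - 26783)/(16323 + 61/5562) = -63672/90788587/5562 = -63672*5562/90788587 = -354143664/90788587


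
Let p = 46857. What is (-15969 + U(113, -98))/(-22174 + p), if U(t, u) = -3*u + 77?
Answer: -15598/24683 ≈ -0.63193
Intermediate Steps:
U(t, u) = 77 - 3*u
(-15969 + U(113, -98))/(-22174 + p) = (-15969 + (77 - 3*(-98)))/(-22174 + 46857) = (-15969 + (77 + 294))/24683 = (-15969 + 371)*(1/24683) = -15598*1/24683 = -15598/24683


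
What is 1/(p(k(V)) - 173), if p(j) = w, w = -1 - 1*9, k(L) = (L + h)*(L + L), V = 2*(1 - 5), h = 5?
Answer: -1/183 ≈ -0.0054645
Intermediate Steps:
V = -8 (V = 2*(-4) = -8)
k(L) = 2*L*(5 + L) (k(L) = (L + 5)*(L + L) = (5 + L)*(2*L) = 2*L*(5 + L))
w = -10 (w = -1 - 9 = -10)
p(j) = -10
1/(p(k(V)) - 173) = 1/(-10 - 173) = 1/(-183) = -1/183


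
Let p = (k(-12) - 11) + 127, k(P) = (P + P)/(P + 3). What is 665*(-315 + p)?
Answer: -391685/3 ≈ -1.3056e+5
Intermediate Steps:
k(P) = 2*P/(3 + P) (k(P) = (2*P)/(3 + P) = 2*P/(3 + P))
p = 356/3 (p = (2*(-12)/(3 - 12) - 11) + 127 = (2*(-12)/(-9) - 11) + 127 = (2*(-12)*(-⅑) - 11) + 127 = (8/3 - 11) + 127 = -25/3 + 127 = 356/3 ≈ 118.67)
665*(-315 + p) = 665*(-315 + 356/3) = 665*(-589/3) = -391685/3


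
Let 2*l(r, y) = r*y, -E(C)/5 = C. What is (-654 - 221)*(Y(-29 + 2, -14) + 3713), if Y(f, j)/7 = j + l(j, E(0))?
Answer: -3163125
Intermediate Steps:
E(C) = -5*C
l(r, y) = r*y/2 (l(r, y) = (r*y)/2 = r*y/2)
Y(f, j) = 7*j (Y(f, j) = 7*(j + j*(-5*0)/2) = 7*(j + (½)*j*0) = 7*(j + 0) = 7*j)
(-654 - 221)*(Y(-29 + 2, -14) + 3713) = (-654 - 221)*(7*(-14) + 3713) = -875*(-98 + 3713) = -875*3615 = -3163125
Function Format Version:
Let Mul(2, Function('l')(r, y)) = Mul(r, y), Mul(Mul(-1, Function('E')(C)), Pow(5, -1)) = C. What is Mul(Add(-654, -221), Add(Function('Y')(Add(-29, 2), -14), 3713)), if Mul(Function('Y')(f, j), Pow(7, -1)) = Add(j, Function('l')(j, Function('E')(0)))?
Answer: -3163125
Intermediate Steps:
Function('E')(C) = Mul(-5, C)
Function('l')(r, y) = Mul(Rational(1, 2), r, y) (Function('l')(r, y) = Mul(Rational(1, 2), Mul(r, y)) = Mul(Rational(1, 2), r, y))
Function('Y')(f, j) = Mul(7, j) (Function('Y')(f, j) = Mul(7, Add(j, Mul(Rational(1, 2), j, Mul(-5, 0)))) = Mul(7, Add(j, Mul(Rational(1, 2), j, 0))) = Mul(7, Add(j, 0)) = Mul(7, j))
Mul(Add(-654, -221), Add(Function('Y')(Add(-29, 2), -14), 3713)) = Mul(Add(-654, -221), Add(Mul(7, -14), 3713)) = Mul(-875, Add(-98, 3713)) = Mul(-875, 3615) = -3163125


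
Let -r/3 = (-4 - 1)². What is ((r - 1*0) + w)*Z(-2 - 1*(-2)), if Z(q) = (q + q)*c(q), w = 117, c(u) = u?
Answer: 0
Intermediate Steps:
r = -75 (r = -3*(-4 - 1)² = -3*(-5)² = -3*25 = -75)
Z(q) = 2*q² (Z(q) = (q + q)*q = (2*q)*q = 2*q²)
((r - 1*0) + w)*Z(-2 - 1*(-2)) = ((-75 - 1*0) + 117)*(2*(-2 - 1*(-2))²) = ((-75 + 0) + 117)*(2*(-2 + 2)²) = (-75 + 117)*(2*0²) = 42*(2*0) = 42*0 = 0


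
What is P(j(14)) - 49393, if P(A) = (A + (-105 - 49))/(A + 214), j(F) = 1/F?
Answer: -148032976/2997 ≈ -49394.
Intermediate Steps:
P(A) = (-154 + A)/(214 + A) (P(A) = (A - 154)/(214 + A) = (-154 + A)/(214 + A))
P(j(14)) - 49393 = (-154 + 1/14)/(214 + 1/14) - 49393 = -2155/14/(2997/14) - 49393 = (14/2997)*(-2155/14) - 49393 = -2155/2997 - 49393 = -148032976/2997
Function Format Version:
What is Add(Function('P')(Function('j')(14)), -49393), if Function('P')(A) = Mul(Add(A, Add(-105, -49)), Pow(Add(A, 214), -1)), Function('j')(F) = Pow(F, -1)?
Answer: Rational(-148032976, 2997) ≈ -49394.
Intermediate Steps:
Function('P')(A) = Mul(Pow(Add(214, A), -1), Add(-154, A)) (Function('P')(A) = Mul(Add(A, -154), Pow(Add(214, A), -1)) = Mul(Add(-154, A), Pow(Add(214, A), -1)) = Mul(Pow(Add(214, A), -1), Add(-154, A)))
Add(Function('P')(Function('j')(14)), -49393) = Add(Mul(Pow(Add(214, Pow(14, -1)), -1), Add(-154, Pow(14, -1))), -49393) = Add(Mul(Pow(Add(214, Rational(1, 14)), -1), Add(-154, Rational(1, 14))), -49393) = Add(Mul(Pow(Rational(2997, 14), -1), Rational(-2155, 14)), -49393) = Add(Mul(Rational(14, 2997), Rational(-2155, 14)), -49393) = Add(Rational(-2155, 2997), -49393) = Rational(-148032976, 2997)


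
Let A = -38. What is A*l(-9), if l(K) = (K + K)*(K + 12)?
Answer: 2052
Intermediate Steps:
l(K) = 2*K*(12 + K) (l(K) = (2*K)*(12 + K) = 2*K*(12 + K))
A*l(-9) = -76*(-9)*(12 - 9) = -76*(-9)*3 = -38*(-54) = 2052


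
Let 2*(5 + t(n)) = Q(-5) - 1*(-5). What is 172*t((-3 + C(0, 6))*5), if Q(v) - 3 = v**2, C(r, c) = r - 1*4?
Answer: 1978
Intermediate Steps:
C(r, c) = -4 + r (C(r, c) = r - 4 = -4 + r)
Q(v) = 3 + v**2
t(n) = 23/2 (t(n) = -5 + ((3 + (-5)**2) - 1*(-5))/2 = -5 + ((3 + 25) + 5)/2 = -5 + (28 + 5)/2 = -5 + (1/2)*33 = -5 + 33/2 = 23/2)
172*t((-3 + C(0, 6))*5) = 172*(23/2) = 1978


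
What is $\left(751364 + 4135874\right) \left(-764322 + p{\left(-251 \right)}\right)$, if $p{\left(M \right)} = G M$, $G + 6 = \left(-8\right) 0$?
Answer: $-3728063342208$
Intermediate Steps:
$G = -6$ ($G = -6 - 0 = -6 + 0 = -6$)
$p{\left(M \right)} = - 6 M$
$\left(751364 + 4135874\right) \left(-764322 + p{\left(-251 \right)}\right) = \left(751364 + 4135874\right) \left(-764322 - -1506\right) = 4887238 \left(-764322 + 1506\right) = 4887238 \left(-762816\right) = -3728063342208$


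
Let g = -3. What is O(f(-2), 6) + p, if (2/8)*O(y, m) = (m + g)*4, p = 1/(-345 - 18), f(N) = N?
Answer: 17423/363 ≈ 47.997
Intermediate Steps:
p = -1/363 (p = 1/(-363) = -1/363 ≈ -0.0027548)
O(y, m) = -48 + 16*m (O(y, m) = 4*((m - 3)*4) = 4*((-3 + m)*4) = 4*(-12 + 4*m) = -48 + 16*m)
O(f(-2), 6) + p = (-48 + 16*6) - 1/363 = (-48 + 96) - 1/363 = 48 - 1/363 = 17423/363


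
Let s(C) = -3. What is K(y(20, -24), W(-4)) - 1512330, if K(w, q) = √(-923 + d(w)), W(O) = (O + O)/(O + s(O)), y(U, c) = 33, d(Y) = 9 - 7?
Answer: -1512330 + I*√921 ≈ -1.5123e+6 + 30.348*I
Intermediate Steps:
d(Y) = 2
W(O) = 2*O/(-3 + O) (W(O) = (O + O)/(O - 3) = (2*O)/(-3 + O) = 2*O/(-3 + O))
K(w, q) = I*√921 (K(w, q) = √(-923 + 2) = √(-921) = I*√921)
K(y(20, -24), W(-4)) - 1512330 = I*√921 - 1512330 = -1512330 + I*√921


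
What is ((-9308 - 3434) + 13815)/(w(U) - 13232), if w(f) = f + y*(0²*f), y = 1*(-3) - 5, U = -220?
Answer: -1073/13452 ≈ -0.079765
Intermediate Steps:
y = -8 (y = -3 - 5 = -8)
w(f) = f (w(f) = f - 8*0²*f = f - 0*f = f - 8*0 = f + 0 = f)
((-9308 - 3434) + 13815)/(w(U) - 13232) = ((-9308 - 3434) + 13815)/(-220 - 13232) = (-12742 + 13815)/(-13452) = 1073*(-1/13452) = -1073/13452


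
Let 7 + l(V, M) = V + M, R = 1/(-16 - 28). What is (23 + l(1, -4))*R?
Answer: -13/44 ≈ -0.29545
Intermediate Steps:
R = -1/44 (R = 1/(-44) = -1/44 ≈ -0.022727)
l(V, M) = -7 + M + V (l(V, M) = -7 + (V + M) = -7 + (M + V) = -7 + M + V)
(23 + l(1, -4))*R = (23 + (-7 - 4 + 1))*(-1/44) = (23 - 10)*(-1/44) = 13*(-1/44) = -13/44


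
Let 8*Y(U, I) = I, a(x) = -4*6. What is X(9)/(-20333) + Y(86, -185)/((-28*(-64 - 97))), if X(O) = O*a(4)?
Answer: 4028219/733289312 ≈ 0.0054934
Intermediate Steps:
a(x) = -24
Y(U, I) = I/8
X(O) = -24*O (X(O) = O*(-24) = -24*O)
X(9)/(-20333) + Y(86, -185)/((-28*(-64 - 97))) = -24*9/(-20333) + ((⅛)*(-185))/((-28*(-64 - 97))) = -216*(-1/20333) - 185/(8*((-28*(-161)))) = 216/20333 - 185/8/4508 = 216/20333 - 185/8*1/4508 = 216/20333 - 185/36064 = 4028219/733289312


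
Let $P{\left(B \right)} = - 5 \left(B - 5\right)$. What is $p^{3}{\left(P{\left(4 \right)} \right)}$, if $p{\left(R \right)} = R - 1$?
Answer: $64$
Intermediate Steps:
$P{\left(B \right)} = 25 - 5 B$ ($P{\left(B \right)} = - 5 \left(-5 + B\right) = 25 - 5 B$)
$p{\left(R \right)} = -1 + R$
$p^{3}{\left(P{\left(4 \right)} \right)} = \left(-1 + \left(25 - 20\right)\right)^{3} = \left(-1 + 5\right)^{3} = 4^{3} = 64$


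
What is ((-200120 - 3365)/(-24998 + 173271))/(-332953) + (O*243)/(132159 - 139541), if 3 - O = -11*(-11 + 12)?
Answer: -83974115164334/182217067163779 ≈ -0.46085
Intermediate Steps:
O = 14 (O = 3 - (-11)*(-11 + 12) = 3 - (-11) = 3 - 1*(-11) = 3 + 11 = 14)
((-200120 - 3365)/(-24998 + 173271))/(-332953) + (O*243)/(132159 - 139541) = ((-200120 - 3365)/(-24998 + 173271))/(-332953) + (14*243)/(132159 - 139541) = -203485/148273*(-1/332953) + 3402/(-7382) = -203485*1/148273*(-1/332953) + 3402*(-1/7382) = -203485/148273*(-1/332953) - 1701/3691 = 203485/49367940169 - 1701/3691 = -83974115164334/182217067163779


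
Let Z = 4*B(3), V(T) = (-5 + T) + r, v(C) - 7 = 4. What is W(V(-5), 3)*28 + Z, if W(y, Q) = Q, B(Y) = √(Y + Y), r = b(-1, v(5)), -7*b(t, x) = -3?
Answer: 84 + 4*√6 ≈ 93.798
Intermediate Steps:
v(C) = 11 (v(C) = 7 + 4 = 11)
b(t, x) = 3/7 (b(t, x) = -⅐*(-3) = 3/7)
r = 3/7 ≈ 0.42857
V(T) = -32/7 + T (V(T) = (-5 + T) + 3/7 = -32/7 + T)
B(Y) = √2*√Y (B(Y) = √(2*Y) = √2*√Y)
Z = 4*√6 (Z = 4*(√2*√3) = 4*√6 ≈ 9.7980)
W(V(-5), 3)*28 + Z = 3*28 + 4*√6 = 84 + 4*√6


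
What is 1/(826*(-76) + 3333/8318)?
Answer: -8318/522167435 ≈ -1.5930e-5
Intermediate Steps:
1/(826*(-76) + 3333/8318) = 1/(-62776 + 3333*(1/8318)) = 1/(-62776 + 3333/8318) = 1/(-522167435/8318) = -8318/522167435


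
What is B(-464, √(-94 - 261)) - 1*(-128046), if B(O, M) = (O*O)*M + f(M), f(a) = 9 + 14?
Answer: 128069 + 215296*I*√355 ≈ 1.2807e+5 + 4.0565e+6*I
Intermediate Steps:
f(a) = 23
B(O, M) = 23 + M*O² (B(O, M) = (O*O)*M + 23 = O²*M + 23 = M*O² + 23 = 23 + M*O²)
B(-464, √(-94 - 261)) - 1*(-128046) = (23 + √(-94 - 261)*(-464)²) - 1*(-128046) = (23 + √(-355)*215296) + 128046 = (23 + (I*√355)*215296) + 128046 = (23 + 215296*I*√355) + 128046 = 128069 + 215296*I*√355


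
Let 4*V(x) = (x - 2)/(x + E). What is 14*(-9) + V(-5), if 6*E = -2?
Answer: -8043/64 ≈ -125.67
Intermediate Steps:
E = -⅓ (E = (⅙)*(-2) = -⅓ ≈ -0.33333)
V(x) = (-2 + x)/(4*(-⅓ + x)) (V(x) = ((x - 2)/(x - ⅓))/4 = ((-2 + x)/(-⅓ + x))/4 = (-2 + x)/(4*(-⅓ + x)))
14*(-9) + V(-5) = 14*(-9) + 3*(-2 - 5)/(4*(-1 + 3*(-5))) = -126 + (¾)*(-7)/(-1 - 15) = -126 + (¾)*(-7)/(-16) = -126 + (¾)*(-1/16)*(-7) = -126 + 21/64 = -8043/64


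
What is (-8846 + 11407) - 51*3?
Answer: 2408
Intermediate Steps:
(-8846 + 11407) - 51*3 = 2561 - 153 = 2408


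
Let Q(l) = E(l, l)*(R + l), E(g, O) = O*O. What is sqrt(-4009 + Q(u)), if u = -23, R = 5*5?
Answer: I*sqrt(2951) ≈ 54.323*I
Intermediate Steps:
E(g, O) = O**2
R = 25
Q(l) = l**2*(25 + l)
sqrt(-4009 + Q(u)) = sqrt(-4009 + (-23)**2*(25 - 23)) = sqrt(-4009 + 529*2) = sqrt(-4009 + 1058) = sqrt(-2951) = I*sqrt(2951)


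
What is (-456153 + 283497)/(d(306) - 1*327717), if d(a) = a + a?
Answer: 19184/36345 ≈ 0.52783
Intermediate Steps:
d(a) = 2*a
(-456153 + 283497)/(d(306) - 1*327717) = (-456153 + 283497)/(2*306 - 1*327717) = -172656/(612 - 327717) = -172656/(-327105) = -172656*(-1/327105) = 19184/36345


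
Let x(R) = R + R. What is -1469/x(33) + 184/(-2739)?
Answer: -40765/1826 ≈ -22.325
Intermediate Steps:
x(R) = 2*R
-1469/x(33) + 184/(-2739) = -1469/(2*33) + 184/(-2739) = -1469/66 + 184*(-1/2739) = -1469*1/66 - 184/2739 = -1469/66 - 184/2739 = -40765/1826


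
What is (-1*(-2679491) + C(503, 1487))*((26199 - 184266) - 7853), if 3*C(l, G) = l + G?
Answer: -1334073620960/3 ≈ -4.4469e+11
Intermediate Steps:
C(l, G) = G/3 + l/3 (C(l, G) = (l + G)/3 = (G + l)/3 = G/3 + l/3)
(-1*(-2679491) + C(503, 1487))*((26199 - 184266) - 7853) = (-1*(-2679491) + ((⅓)*1487 + (⅓)*503))*((26199 - 184266) - 7853) = (2679491 + (1487/3 + 503/3))*(-158067 - 7853) = (2679491 + 1990/3)*(-165920) = (8040463/3)*(-165920) = -1334073620960/3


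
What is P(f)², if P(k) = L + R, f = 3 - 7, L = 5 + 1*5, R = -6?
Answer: 16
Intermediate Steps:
L = 10 (L = 5 + 5 = 10)
f = -4
P(k) = 4 (P(k) = 10 - 6 = 4)
P(f)² = 4² = 16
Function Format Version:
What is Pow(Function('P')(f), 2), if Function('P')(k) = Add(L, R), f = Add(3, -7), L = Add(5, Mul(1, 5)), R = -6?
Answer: 16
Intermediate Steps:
L = 10 (L = Add(5, 5) = 10)
f = -4
Function('P')(k) = 4 (Function('P')(k) = Add(10, -6) = 4)
Pow(Function('P')(f), 2) = Pow(4, 2) = 16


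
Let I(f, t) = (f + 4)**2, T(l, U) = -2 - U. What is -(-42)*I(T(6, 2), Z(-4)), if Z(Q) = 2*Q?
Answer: 0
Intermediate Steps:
I(f, t) = (4 + f)**2
-(-42)*I(T(6, 2), Z(-4)) = -(-42)*(4 + (-2 - 1*2))**2 = -(-42)*(4 + (-2 - 2))**2 = -(-42)*(4 - 4)**2 = -(-42)*0**2 = -(-42)*0 = -1*0 = 0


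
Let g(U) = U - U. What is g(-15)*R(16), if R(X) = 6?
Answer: 0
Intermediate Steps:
g(U) = 0
g(-15)*R(16) = 0*6 = 0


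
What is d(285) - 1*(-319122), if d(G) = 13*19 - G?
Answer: 319084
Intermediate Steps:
d(G) = 247 - G
d(285) - 1*(-319122) = (247 - 1*285) - 1*(-319122) = (247 - 285) + 319122 = -38 + 319122 = 319084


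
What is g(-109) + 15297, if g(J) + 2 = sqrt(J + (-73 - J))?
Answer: 15295 + I*sqrt(73) ≈ 15295.0 + 8.544*I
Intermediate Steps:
g(J) = -2 + I*sqrt(73) (g(J) = -2 + sqrt(J + (-73 - J)) = -2 + sqrt(-73) = -2 + I*sqrt(73))
g(-109) + 15297 = (-2 + I*sqrt(73)) + 15297 = 15295 + I*sqrt(73)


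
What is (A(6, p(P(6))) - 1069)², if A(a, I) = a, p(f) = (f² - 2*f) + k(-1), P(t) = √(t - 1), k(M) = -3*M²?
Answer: 1129969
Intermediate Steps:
P(t) = √(-1 + t)
p(f) = -3 + f² - 2*f (p(f) = (f² - 2*f) - 3*(-1)² = (f² - 2*f) - 3*1 = (f² - 2*f) - 3 = -3 + f² - 2*f)
(A(6, p(P(6))) - 1069)² = (6 - 1069)² = (-1063)² = 1129969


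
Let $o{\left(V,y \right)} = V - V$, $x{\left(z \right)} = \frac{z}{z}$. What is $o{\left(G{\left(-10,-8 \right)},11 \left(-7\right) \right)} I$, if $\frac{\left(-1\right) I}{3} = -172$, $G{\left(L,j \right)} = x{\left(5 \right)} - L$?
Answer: $0$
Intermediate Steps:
$x{\left(z \right)} = 1$
$G{\left(L,j \right)} = 1 - L$
$I = 516$ ($I = \left(-3\right) \left(-172\right) = 516$)
$o{\left(V,y \right)} = 0$
$o{\left(G{\left(-10,-8 \right)},11 \left(-7\right) \right)} I = 0 \cdot 516 = 0$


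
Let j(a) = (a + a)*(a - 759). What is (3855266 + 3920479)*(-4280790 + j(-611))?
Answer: -20268645704250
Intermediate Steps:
j(a) = 2*a*(-759 + a) (j(a) = (2*a)*(-759 + a) = 2*a*(-759 + a))
(3855266 + 3920479)*(-4280790 + j(-611)) = (3855266 + 3920479)*(-4280790 + 2*(-611)*(-759 - 611)) = 7775745*(-4280790 + 2*(-611)*(-1370)) = 7775745*(-4280790 + 1674140) = 7775745*(-2606650) = -20268645704250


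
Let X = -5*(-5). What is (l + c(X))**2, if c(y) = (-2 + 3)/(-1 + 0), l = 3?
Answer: 4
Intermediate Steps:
X = 25
c(y) = -1 (c(y) = 1/(-1) = 1*(-1) = -1)
(l + c(X))**2 = (3 - 1)**2 = 2**2 = 4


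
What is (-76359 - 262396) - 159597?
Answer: -498352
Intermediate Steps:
(-76359 - 262396) - 159597 = -338755 - 159597 = -498352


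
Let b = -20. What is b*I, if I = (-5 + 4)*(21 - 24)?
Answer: -60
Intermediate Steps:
I = 3 (I = -1*(-3) = 3)
b*I = -20*3 = -60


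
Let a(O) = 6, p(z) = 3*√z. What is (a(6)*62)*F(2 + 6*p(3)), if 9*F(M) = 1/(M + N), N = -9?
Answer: 868/2769 + 744*√3/923 ≈ 1.7096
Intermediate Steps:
F(M) = 1/(9*(-9 + M)) (F(M) = 1/(9*(M - 9)) = 1/(9*(-9 + M)))
(a(6)*62)*F(2 + 6*p(3)) = (6*62)*(1/(9*(-9 + (2 + 6*(3*√3))))) = 372*(1/(9*(-9 + (2 + 18*√3)))) = 372*(1/(9*(-7 + 18*√3))) = 124/(3*(-7 + 18*√3))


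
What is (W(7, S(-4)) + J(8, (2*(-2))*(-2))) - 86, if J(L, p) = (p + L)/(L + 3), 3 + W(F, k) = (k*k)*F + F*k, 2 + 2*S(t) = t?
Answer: -501/11 ≈ -45.545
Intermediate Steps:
S(t) = -1 + t/2
W(F, k) = -3 + F*k + F*k² (W(F, k) = -3 + ((k*k)*F + F*k) = -3 + (k²*F + F*k) = -3 + (F*k² + F*k) = -3 + (F*k + F*k²) = -3 + F*k + F*k²)
J(L, p) = (L + p)/(3 + L)
(W(7, S(-4)) + J(8, (2*(-2))*(-2))) - 86 = ((-3 + 7*(-1 + (½)*(-4)) + 7*(-1 + (½)*(-4))²) + (8 + (2*(-2))*(-2))/(3 + 8)) - 86 = ((-3 + 7*(-1 - 2) + 7*(-1 - 2)²) + (8 - 4*(-2))/11) - 86 = ((-3 + 7*(-3) + 7*(-3)²) + (8 + 8)/11) - 86 = ((-3 - 21 + 7*9) + (1/11)*16) - 86 = ((-3 - 21 + 63) + 16/11) - 86 = (39 + 16/11) - 86 = 445/11 - 86 = -501/11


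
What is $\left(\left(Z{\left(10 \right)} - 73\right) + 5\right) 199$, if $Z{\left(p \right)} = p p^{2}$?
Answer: $185468$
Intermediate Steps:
$Z{\left(p \right)} = p^{3}$
$\left(\left(Z{\left(10 \right)} - 73\right) + 5\right) 199 = \left(\left(10^{3} - 73\right) + 5\right) 199 = \left(\left(1000 - 73\right) + 5\right) 199 = \left(927 + 5\right) 199 = 932 \cdot 199 = 185468$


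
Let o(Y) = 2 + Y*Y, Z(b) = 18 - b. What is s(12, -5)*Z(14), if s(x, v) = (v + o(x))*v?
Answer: -2820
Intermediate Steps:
o(Y) = 2 + Y**2
s(x, v) = v*(2 + v + x**2) (s(x, v) = (v + (2 + x**2))*v = (2 + v + x**2)*v = v*(2 + v + x**2))
s(12, -5)*Z(14) = (-5*(2 - 5 + 12**2))*(18 - 1*14) = (-5*(2 - 5 + 144))*(18 - 14) = -5*141*4 = -705*4 = -2820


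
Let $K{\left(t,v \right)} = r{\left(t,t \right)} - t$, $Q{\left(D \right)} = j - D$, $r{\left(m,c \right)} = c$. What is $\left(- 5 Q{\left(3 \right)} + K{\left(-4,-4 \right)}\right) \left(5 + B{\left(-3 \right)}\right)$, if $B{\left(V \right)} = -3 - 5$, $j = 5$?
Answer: $30$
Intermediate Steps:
$Q{\left(D \right)} = 5 - D$
$K{\left(t,v \right)} = 0$ ($K{\left(t,v \right)} = t - t = 0$)
$B{\left(V \right)} = -8$
$\left(- 5 Q{\left(3 \right)} + K{\left(-4,-4 \right)}\right) \left(5 + B{\left(-3 \right)}\right) = \left(- 5 \left(5 - 3\right) + 0\right) \left(5 - 8\right) = \left(- 5 \left(5 - 3\right) + 0\right) \left(-3\right) = \left(\left(-5\right) 2 + 0\right) \left(-3\right) = \left(-10 + 0\right) \left(-3\right) = \left(-10\right) \left(-3\right) = 30$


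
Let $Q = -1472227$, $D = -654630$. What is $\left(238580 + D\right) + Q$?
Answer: $-1888277$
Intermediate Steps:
$\left(238580 + D\right) + Q = \left(238580 - 654630\right) - 1472227 = -416050 - 1472227 = -1888277$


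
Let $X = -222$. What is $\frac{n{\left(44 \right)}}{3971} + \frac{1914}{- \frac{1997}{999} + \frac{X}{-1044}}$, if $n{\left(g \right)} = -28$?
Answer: $- \frac{440390721488}{411018355} \approx -1071.5$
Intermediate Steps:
$\frac{n{\left(44 \right)}}{3971} + \frac{1914}{- \frac{1997}{999} + \frac{X}{-1044}} = - \frac{28}{3971} + \frac{1914}{- \frac{1997}{999} - \frac{222}{-1044}} = \left(-28\right) \frac{1}{3971} + \frac{1914}{\left(-1997\right) \frac{1}{999} - - \frac{37}{174}} = - \frac{28}{3971} + \frac{1914}{- \frac{1997}{999} + \frac{37}{174}} = - \frac{28}{3971} + \frac{1914}{- \frac{103505}{57942}} = - \frac{28}{3971} + 1914 \left(- \frac{57942}{103505}\right) = - \frac{28}{3971} - \frac{110900988}{103505} = - \frac{440390721488}{411018355}$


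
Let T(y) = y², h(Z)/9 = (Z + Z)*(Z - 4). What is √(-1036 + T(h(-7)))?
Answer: 2*√479990 ≈ 1385.6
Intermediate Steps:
h(Z) = 18*Z*(-4 + Z) (h(Z) = 9*((Z + Z)*(Z - 4)) = 9*((2*Z)*(-4 + Z)) = 9*(2*Z*(-4 + Z)) = 18*Z*(-4 + Z))
√(-1036 + T(h(-7))) = √(-1036 + (18*(-7)*(-4 - 7))²) = √(-1036 + (18*(-7)*(-11))²) = √(-1036 + 1386²) = √(-1036 + 1920996) = √1919960 = 2*√479990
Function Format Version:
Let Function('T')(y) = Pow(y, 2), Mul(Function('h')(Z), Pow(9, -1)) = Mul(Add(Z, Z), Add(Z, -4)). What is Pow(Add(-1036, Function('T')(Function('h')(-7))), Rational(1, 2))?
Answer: Mul(2, Pow(479990, Rational(1, 2))) ≈ 1385.6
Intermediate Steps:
Function('h')(Z) = Mul(18, Z, Add(-4, Z)) (Function('h')(Z) = Mul(9, Mul(Add(Z, Z), Add(Z, -4))) = Mul(9, Mul(Mul(2, Z), Add(-4, Z))) = Mul(9, Mul(2, Z, Add(-4, Z))) = Mul(18, Z, Add(-4, Z)))
Pow(Add(-1036, Function('T')(Function('h')(-7))), Rational(1, 2)) = Pow(Add(-1036, Pow(Mul(18, -7, Add(-4, -7)), 2)), Rational(1, 2)) = Pow(Add(-1036, Pow(Mul(18, -7, -11), 2)), Rational(1, 2)) = Pow(Add(-1036, Pow(1386, 2)), Rational(1, 2)) = Pow(Add(-1036, 1920996), Rational(1, 2)) = Pow(1919960, Rational(1, 2)) = Mul(2, Pow(479990, Rational(1, 2)))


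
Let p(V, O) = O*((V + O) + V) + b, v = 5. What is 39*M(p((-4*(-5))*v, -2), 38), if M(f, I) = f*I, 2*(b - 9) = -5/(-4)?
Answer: -2290431/4 ≈ -5.7261e+5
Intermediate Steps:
b = 77/8 (b = 9 + (-5/(-4))/2 = 9 + (-5*(-1/4))/2 = 9 + (1/2)*(5/4) = 9 + 5/8 = 77/8 ≈ 9.6250)
p(V, O) = 77/8 + O*(O + 2*V) (p(V, O) = O*((V + O) + V) + 77/8 = O*((O + V) + V) + 77/8 = O*(O + 2*V) + 77/8 = 77/8 + O*(O + 2*V))
M(f, I) = I*f
39*M(p((-4*(-5))*v, -2), 38) = 39*(38*(77/8 + (-2)**2 + 2*(-2)*(-4*(-5)*5))) = 39*(38*(77/8 + 4 + 2*(-2)*(20*5))) = 39*(38*(77/8 + 4 + 2*(-2)*100)) = 39*(38*(77/8 + 4 - 400)) = 39*(38*(-3091/8)) = 39*(-58729/4) = -2290431/4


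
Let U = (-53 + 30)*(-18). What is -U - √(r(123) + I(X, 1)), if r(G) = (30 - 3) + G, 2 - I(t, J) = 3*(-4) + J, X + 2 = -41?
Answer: -414 - √163 ≈ -426.77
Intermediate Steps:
X = -43 (X = -2 - 41 = -43)
I(t, J) = 14 - J (I(t, J) = 2 - (3*(-4) + J) = 2 - (-12 + J) = 2 + (12 - J) = 14 - J)
r(G) = 27 + G
U = 414 (U = -23*(-18) = 414)
-U - √(r(123) + I(X, 1)) = -1*414 - √((27 + 123) + (14 - 1*1)) = -414 - √(150 + (14 - 1)) = -414 - √(150 + 13) = -414 - √163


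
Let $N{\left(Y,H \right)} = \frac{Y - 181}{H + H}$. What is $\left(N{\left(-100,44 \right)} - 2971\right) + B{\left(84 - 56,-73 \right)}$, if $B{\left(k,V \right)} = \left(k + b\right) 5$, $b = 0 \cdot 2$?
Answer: $- \frac{249409}{88} \approx -2834.2$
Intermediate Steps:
$b = 0$
$N{\left(Y,H \right)} = \frac{-181 + Y}{2 H}$
$B{\left(k,V \right)} = 5 k$ ($B{\left(k,V \right)} = \left(k + 0\right) 5 = k 5 = 5 k$)
$\left(N{\left(-100,44 \right)} - 2971\right) + B{\left(84 - 56,-73 \right)} = \left(\frac{-181 - 100}{2 \cdot 44} - 2971\right) + 5 \left(84 - 56\right) = \left(\frac{1}{2} \cdot \frac{1}{44} \left(-281\right) - 2971\right) + 5 \left(84 - 56\right) = \left(- \frac{281}{88} - 2971\right) + 5 \cdot 28 = - \frac{261729}{88} + 140 = - \frac{249409}{88}$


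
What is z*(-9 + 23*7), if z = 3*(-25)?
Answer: -11400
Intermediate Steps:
z = -75
z*(-9 + 23*7) = -75*(-9 + 23*7) = -75*(-9 + 161) = -75*152 = -11400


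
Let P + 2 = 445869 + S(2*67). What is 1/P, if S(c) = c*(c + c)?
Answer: 1/481779 ≈ 2.0756e-6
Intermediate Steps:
S(c) = 2*c**2 (S(c) = c*(2*c) = 2*c**2)
P = 481779 (P = -2 + (445869 + 2*(2*67)**2) = -2 + (445869 + 2*134**2) = -2 + (445869 + 2*17956) = -2 + (445869 + 35912) = -2 + 481781 = 481779)
1/P = 1/481779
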